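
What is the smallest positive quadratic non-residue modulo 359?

7

(2/359) = +1, so 2 is a residue.
(3/359) = +1, so 3 is a residue.
(4/359) = +1, so 4 is a residue.
(5/359) = +1, so 5 is a residue.
(6/359) = +1, so 6 is a residue.
(7/359) = −1, so 7 is the smallest positive non-residue mod 359.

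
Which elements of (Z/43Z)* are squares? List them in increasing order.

Square k = 1,…,21 (k and 43−k give the same square):
1²=1, 2²=4, 3²=9, 4²=16, 5²=25, 6²=36, 7²≡6, 8²≡21, 9²≡38, 10²≡14, 11²≡35, 12²≡15, 13²≡40, 14²≡24, 15²≡10, 16²≡41, 17²≡31, 18²≡23, 19²≡17, 20²≡13, 21²≡11 (mod 43).
So the quadratic residues mod 43 are {1, 4, 6, 9, 10, 11, 13, 14, 15, 16, 17, 21, 23, 24, 25, 31, 35, 36, 38, 40, 41}.

1 4 6 9 10 11 13 14 15 16 17 21 23 24 25 31 35 36 38 40 41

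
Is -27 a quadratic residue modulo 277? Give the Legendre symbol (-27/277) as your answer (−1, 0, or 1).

1

Euler's criterion: (-27/277) ≡ 250^138 (mod 277).
250^2 ≡ 175 (mod 277)
250^4 ≡ 155 (mod 277)
250^8 ≡ 203 (mod 277)
250^16 ≡ 213 (mod 277)
250^32 ≡ 218 (mod 277)
250^64 ≡ 157 (mod 277)
250^128 ≡ 273 (mod 277)
250^138 = 250^(128+8+2) ≡ 1 (mod 277).
Result is 1, so (-27/277) = 1.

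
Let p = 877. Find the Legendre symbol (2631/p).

First reduce: 2631 ≡ 0 (mod 877).
Top reduces to 0: gcd > 1, so the symbol is 0.

0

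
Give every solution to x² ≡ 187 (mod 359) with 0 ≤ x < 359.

Since 359 ≡ 3 (mod 4), a square root of 187 is 187^((359+1)/4) = 187^90 mod 359.
Repeated squaring: 187^2≡146, 187^4≡135, 187^8≡275, 187^16≡235, 187^32≡298, 187^64≡131 (mod 359).
187^90 = 187^(64+16+8+2) ≡ 136 (mod 359).
Check: 136² = 18496 ≡ 187 (mod 359). The two roots are 136 and 223.

136, 223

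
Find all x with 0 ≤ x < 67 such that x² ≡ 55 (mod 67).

16, 51

Since 67 ≡ 3 (mod 4), a square root of 55 is 55^((67+1)/4) = 55^17 mod 67.
Repeated squaring: 55^2≡10, 55^4≡33, 55^8≡17, 55^16≡21 (mod 67).
55^17 = 55^(16+1) ≡ 16 (mod 67).
Check: 16² = 256 ≡ 55 (mod 67). The two roots are 16 and 51.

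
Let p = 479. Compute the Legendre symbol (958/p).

0

First reduce: 958 ≡ 0 (mod 479).
Top reduces to 0: gcd > 1, so the symbol is 0.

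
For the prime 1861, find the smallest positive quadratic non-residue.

(2/1861) = −1, so 2 is the smallest positive non-residue mod 1861.

2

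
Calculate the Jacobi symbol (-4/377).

First reduce: -4 ≡ 373 (mod 377).
Reciprocity: 373 ≡ 1 and 377 ≡ 1 (mod 4), so (373/377) = +(377/373).
Reduce top mod 373: now compute (4/373).
Pull out 2^2: since 373 ≡ 5 (mod 8), (2/373) = -1, so (2/373)^2 = +1.
Reached (1/373) = 1. Collecting the sign flips along the way, the symbol is +1.

1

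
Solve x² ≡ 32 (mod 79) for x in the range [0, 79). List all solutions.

36, 43

Since 79 ≡ 3 (mod 4), a square root of 32 is 32^((79+1)/4) = 32^20 mod 79.
Repeated squaring: 32^2≡76, 32^4≡9, 32^8≡2, 32^16≡4 (mod 79).
32^20 = 32^(16+4) ≡ 36 (mod 79).
Check: 36² = 1296 ≡ 32 (mod 79). The two roots are 36 and 43.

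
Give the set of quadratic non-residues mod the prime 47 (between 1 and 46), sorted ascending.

Square k = 1,…,23 (k and 47−k give the same square):
1²=1, 2²=4, 3²=9, 4²=16, 5²=25, 6²=36, 7²≡2, 8²≡17, 9²≡34, 10²≡6, 11²≡27, 12²≡3, 13²≡28, 14²≡8, 15²≡37, 16²≡21, 17²≡7, 18²≡42, 19²≡32, 20²≡24, 21²≡18, 22²≡14, 23²≡12 (mod 47).
The residues are {1, 2, 3, 4, 6, 7, 8, 9, 12, 14, 16, 17, 18, 21, 24, 25, 27, 28, 32, 34, 36, 37, 42}; the non-residues are the remaining 23 nonzero classes.

5,10,11,13,15,19,20,22,23,26,29,30,31,33,35,38,39,40,41,43,44,45,46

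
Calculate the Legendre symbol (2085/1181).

-1

Euler's criterion: (2085/1181) ≡ 904^590 (mod 1181).
904^2 ≡ 1145 (mod 1181)
904^4 ≡ 115 (mod 1181)
904^8 ≡ 234 (mod 1181)
904^16 ≡ 430 (mod 1181)
904^32 ≡ 664 (mod 1181)
904^64 ≡ 383 (mod 1181)
904^128 ≡ 245 (mod 1181)
904^256 ≡ 975 (mod 1181)
904^512 ≡ 1101 (mod 1181)
904^590 = 904^(512+64+8+4+2) ≡ 1180 (mod 1181).
Result is 1180 ≡ −1, so (2085/1181) = −1.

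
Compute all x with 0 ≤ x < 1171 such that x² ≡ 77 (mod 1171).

69, 1102

Since 1171 ≡ 3 (mod 4), a square root of 77 is 77^((1171+1)/4) = 77^293 mod 1171.
Repeated squaring: 77^2≡74, 77^4≡792, 77^8≡779, 77^16≡263, 77^32≡80, 77^64≡545, 77^128≡762, 77^256≡999 (mod 1171).
77^293 = 77^(256+32+4+1) ≡ 1102 (mod 1171).
Check: 1102² = 1214404 ≡ 77 (mod 1171). The two roots are 69 and 1102.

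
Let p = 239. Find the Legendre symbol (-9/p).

First reduce: -9 ≡ 230 (mod 239).
Pull out 2: since 239 ≡ 7 (mod 8), (2/239) = +1.
Reciprocity: 115 ≡ 3 and 239 ≡ 3 (mod 4), so (115/239) = −(239/115).
Reduce top mod 115: now compute (9/115).
Reciprocity: 9 ≡ 1 and 115 ≡ 3 (mod 4), so (9/115) = +(115/9).
Reduce top mod 9: now compute (7/9).
Reciprocity: 7 ≡ 3 and 9 ≡ 1 (mod 4), so (7/9) = +(9/7).
Reduce top mod 7: now compute (2/7).
Pull out 2: since 7 ≡ 7 (mod 8), (2/7) = +1.
Reached (1/7) = 1. Collecting the sign flips along the way, the symbol is -1.

-1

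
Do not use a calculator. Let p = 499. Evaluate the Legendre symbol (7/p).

-1

Euler's criterion: (7/499) ≡ 7^249 (mod 499).
7^2 ≡ 49 (mod 499)
7^4 ≡ 405 (mod 499)
7^8 ≡ 353 (mod 499)
7^16 ≡ 358 (mod 499)
7^32 ≡ 420 (mod 499)
7^64 ≡ 253 (mod 499)
7^128 ≡ 137 (mod 499)
7^249 = 7^(128+64+32+16+8+1) ≡ 498 (mod 499).
Result is 498 ≡ −1, so (7/499) = −1.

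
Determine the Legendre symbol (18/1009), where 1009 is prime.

1

Euler's criterion: (18/1009) ≡ 18^504 (mod 1009).
18^2 ≡ 324 (mod 1009)
18^4 ≡ 40 (mod 1009)
18^8 ≡ 591 (mod 1009)
18^16 ≡ 167 (mod 1009)
18^32 ≡ 646 (mod 1009)
18^64 ≡ 599 (mod 1009)
18^128 ≡ 606 (mod 1009)
18^256 ≡ 969 (mod 1009)
18^504 = 18^(256+128+64+32+16+8) ≡ 1 (mod 1009).
Result is 1, so (18/1009) = 1.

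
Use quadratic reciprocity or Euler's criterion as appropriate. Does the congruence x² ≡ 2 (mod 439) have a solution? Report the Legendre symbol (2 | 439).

1

Euler's criterion: (2/439) ≡ 2^219 (mod 439).
2^2 ≡ 4 (mod 439)
2^4 ≡ 16 (mod 439)
2^8 ≡ 256 (mod 439)
2^16 ≡ 125 (mod 439)
2^32 ≡ 260 (mod 439)
2^64 ≡ 433 (mod 439)
2^128 ≡ 36 (mod 439)
2^219 = 2^(128+64+16+8+2+1) ≡ 1 (mod 439).
Result is 1, so (2/439) = 1.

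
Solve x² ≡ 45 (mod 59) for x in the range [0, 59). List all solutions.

24, 35

Since 59 ≡ 3 (mod 4), a square root of 45 is 45^((59+1)/4) = 45^15 mod 59.
Repeated squaring: 45^2≡19, 45^4≡7, 45^8≡49 (mod 59).
45^15 = 45^(8+4+2+1) ≡ 35 (mod 59).
Check: 35² = 1225 ≡ 45 (mod 59). The two roots are 24 and 35.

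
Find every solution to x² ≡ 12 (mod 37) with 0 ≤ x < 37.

7, 30

37 ≡ 1 (mod 4), so we find a root by search.
Trying successive values, 7² = 49 ≡ 12 (mod 37). The other root is 37 − 7 = 30.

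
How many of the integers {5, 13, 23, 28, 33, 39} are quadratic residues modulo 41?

(5/41) = +1 → QR.
(13/41) = -1 → non-residue.
(23/41) = +1 → QR.
(28/41) = -1 → non-residue.
(33/41) = +1 → QR.
(39/41) = +1 → QR.
Total quadratic residues among the 6: 4.

4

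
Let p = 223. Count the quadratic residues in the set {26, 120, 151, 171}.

2

(26/223) = -1 → non-residue.
(120/223) = +1 → QR.
(151/223) = -1 → non-residue.
(171/223) = +1 → QR.
Total quadratic residues among the 4: 2.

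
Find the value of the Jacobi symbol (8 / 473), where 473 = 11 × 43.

Pull out 2^3: since 473 ≡ 1 (mod 8), (2/473) = +1, so (2/473)^3 = +1.
Reached (1/473) = 1. Collecting the sign flips along the way, the symbol is +1.

1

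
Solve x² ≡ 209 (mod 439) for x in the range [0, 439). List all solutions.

Since 439 ≡ 3 (mod 4), a square root of 209 is 209^((439+1)/4) = 209^110 mod 439.
Repeated squaring: 209^2≡220, 209^4≡110, 209^8≡247, 209^16≡427, 209^32≡144, 209^64≡103 (mod 439).
209^110 = 209^(64+32+8+4+2) ≡ 61 (mod 439).
Check: 61² = 3721 ≡ 209 (mod 439). The two roots are 61 and 378.

61, 378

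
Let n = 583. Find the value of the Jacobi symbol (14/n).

Pull out 2: since 583 ≡ 7 (mod 8), (2/583) = +1.
Reciprocity: 7 ≡ 3 and 583 ≡ 3 (mod 4), so (7/583) = −(583/7).
Reduce top mod 7: now compute (2/7).
Pull out 2: since 7 ≡ 7 (mod 8), (2/7) = +1.
Reached (1/7) = 1. Collecting the sign flips along the way, the symbol is -1.

-1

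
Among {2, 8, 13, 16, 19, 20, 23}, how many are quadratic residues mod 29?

4

(2/29) = -1 → non-residue.
(8/29) = -1 → non-residue.
(13/29) = +1 → QR.
(16/29) = +1 → QR.
(19/29) = -1 → non-residue.
(20/29) = +1 → QR.
(23/29) = +1 → QR.
Total quadratic residues among the 7: 4.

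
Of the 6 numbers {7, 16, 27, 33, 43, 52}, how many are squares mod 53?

(7/53) = +1 → QR.
(16/53) = +1 → QR.
(27/53) = -1 → non-residue.
(33/53) = -1 → non-residue.
(43/53) = +1 → QR.
(52/53) = +1 → QR.
Total quadratic residues among the 6: 4.

4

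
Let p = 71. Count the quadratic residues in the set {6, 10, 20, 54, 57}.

(6/71) = +1 → QR.
(10/71) = +1 → QR.
(20/71) = +1 → QR.
(54/71) = +1 → QR.
(57/71) = +1 → QR.
Total quadratic residues among the 5: 5.

5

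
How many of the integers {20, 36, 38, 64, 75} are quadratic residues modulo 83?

(20/83) = -1 → non-residue.
(36/83) = +1 → QR.
(38/83) = +1 → QR.
(64/83) = +1 → QR.
(75/83) = +1 → QR.
Total quadratic residues among the 5: 4.

4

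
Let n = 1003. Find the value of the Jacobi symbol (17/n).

0

Reciprocity: 17 ≡ 1 and 1003 ≡ 3 (mod 4), so (17/1003) = +(1003/17).
Reduce top mod 17: now compute (0/17).
Top reduces to 0: gcd > 1, so the symbol is 0.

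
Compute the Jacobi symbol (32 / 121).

1

Pull out 2^5: since 121 ≡ 1 (mod 8), (2/121) = +1, so (2/121)^5 = +1.
Reached (1/121) = 1. Collecting the sign flips along the way, the symbol is +1.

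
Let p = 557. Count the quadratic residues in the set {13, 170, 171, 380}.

2

(13/557) = -1 → non-residue.
(170/557) = +1 → QR.
(171/557) = +1 → QR.
(380/557) = -1 → non-residue.
Total quadratic residues among the 4: 2.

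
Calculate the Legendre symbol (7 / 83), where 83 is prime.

1

Euler's criterion: (7/83) ≡ 7^41 (mod 83).
7^2 ≡ 49 (mod 83)
7^4 ≡ 77 (mod 83)
7^8 ≡ 36 (mod 83)
7^16 ≡ 51 (mod 83)
7^32 ≡ 28 (mod 83)
7^41 = 7^(32+8+1) ≡ 1 (mod 83).
Result is 1, so (7/83) = 1.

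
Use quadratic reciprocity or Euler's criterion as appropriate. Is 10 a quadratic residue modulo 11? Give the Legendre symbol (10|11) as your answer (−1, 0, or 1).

Pull out 2: since 11 ≡ 3 (mod 8), (2/11) = -1.
Reciprocity: 5 ≡ 1 and 11 ≡ 3 (mod 4), so (5/11) = +(11/5).
Reduce top mod 5: now compute (1/5).
Reached (1/5) = 1. Collecting the sign flips along the way, the symbol is -1.

-1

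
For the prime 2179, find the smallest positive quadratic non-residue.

2

(2/2179) = −1, so 2 is the smallest positive non-residue mod 2179.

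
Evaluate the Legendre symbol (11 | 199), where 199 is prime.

-1

Reciprocity: 11 ≡ 3 and 199 ≡ 3 (mod 4), so (11/199) = −(199/11).
Reduce top mod 11: now compute (1/11).
Reached (1/11) = 1. Collecting the sign flips along the way, the symbol is -1.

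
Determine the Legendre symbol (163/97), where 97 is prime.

1

First reduce: 163 ≡ 66 (mod 97).
Pull out 2: since 97 ≡ 1 (mod 8), (2/97) = +1.
Reciprocity: 33 ≡ 1 and 97 ≡ 1 (mod 4), so (33/97) = +(97/33).
Reduce top mod 33: now compute (31/33).
Reciprocity: 31 ≡ 3 and 33 ≡ 1 (mod 4), so (31/33) = +(33/31).
Reduce top mod 31: now compute (2/31).
Pull out 2: since 31 ≡ 7 (mod 8), (2/31) = +1.
Reached (1/31) = 1. Collecting the sign flips along the way, the symbol is +1.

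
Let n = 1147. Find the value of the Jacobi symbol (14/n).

-1

Pull out 2: since 1147 ≡ 3 (mod 8), (2/1147) = -1.
Reciprocity: 7 ≡ 3 and 1147 ≡ 3 (mod 4), so (7/1147) = −(1147/7).
Reduce top mod 7: now compute (6/7).
Pull out 2: since 7 ≡ 7 (mod 8), (2/7) = +1.
Reciprocity: 3 ≡ 3 and 7 ≡ 3 (mod 4), so (3/7) = −(7/3).
Reduce top mod 3: now compute (1/3).
Reached (1/3) = 1. Collecting the sign flips along the way, the symbol is -1.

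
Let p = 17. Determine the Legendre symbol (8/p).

Euler's criterion: (8/17) ≡ 8^8 (mod 17).
8^2 ≡ 13 (mod 17)
8^4 ≡ 16 (mod 17)
8^8 ≡ 1 (mod 17)
8^8 = 8^(8) ≡ 1 (mod 17).
Result is 1, so (8/17) = 1.

1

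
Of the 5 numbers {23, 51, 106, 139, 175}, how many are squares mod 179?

3

(23/179) = -1 → non-residue.
(51/179) = +1 → QR.
(106/179) = +1 → QR.
(139/179) = +1 → QR.
(175/179) = -1 → non-residue.
Total quadratic residues among the 5: 3.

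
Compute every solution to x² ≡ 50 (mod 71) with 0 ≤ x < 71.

11, 60

Since 71 ≡ 3 (mod 4), a square root of 50 is 50^((71+1)/4) = 50^18 mod 71.
Repeated squaring: 50^2≡15, 50^4≡12, 50^8≡2, 50^16≡4 (mod 71).
50^18 = 50^(16+2) ≡ 60 (mod 71).
Check: 60² = 3600 ≡ 50 (mod 71). The two roots are 11 and 60.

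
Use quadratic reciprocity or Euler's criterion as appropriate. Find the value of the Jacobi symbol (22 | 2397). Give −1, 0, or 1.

1

Pull out 2: since 2397 ≡ 5 (mod 8), (2/2397) = -1.
Reciprocity: 11 ≡ 3 and 2397 ≡ 1 (mod 4), so (11/2397) = +(2397/11).
Reduce top mod 11: now compute (10/11).
Pull out 2: since 11 ≡ 3 (mod 8), (2/11) = -1.
Reciprocity: 5 ≡ 1 and 11 ≡ 3 (mod 4), so (5/11) = +(11/5).
Reduce top mod 5: now compute (1/5).
Reached (1/5) = 1. Collecting the sign flips along the way, the symbol is +1.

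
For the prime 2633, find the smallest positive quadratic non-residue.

(2/2633) = +1, so 2 is a residue.
(3/2633) = −1, so 3 is the smallest positive non-residue mod 2633.

3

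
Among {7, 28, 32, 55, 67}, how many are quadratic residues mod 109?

2

(7/109) = +1 → QR.
(28/109) = +1 → QR.
(32/109) = -1 → non-residue.
(55/109) = -1 → non-residue.
(67/109) = -1 → non-residue.
Total quadratic residues among the 5: 2.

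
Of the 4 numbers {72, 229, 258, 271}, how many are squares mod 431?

2

(72/431) = +1 → QR.
(229/431) = +1 → QR.
(258/431) = -1 → non-residue.
(271/431) = -1 → non-residue.
Total quadratic residues among the 4: 2.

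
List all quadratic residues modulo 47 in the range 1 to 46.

Square k = 1,…,23 (k and 47−k give the same square):
1²=1, 2²=4, 3²=9, 4²=16, 5²=25, 6²=36, 7²≡2, 8²≡17, 9²≡34, 10²≡6, 11²≡27, 12²≡3, 13²≡28, 14²≡8, 15²≡37, 16²≡21, 17²≡7, 18²≡42, 19²≡32, 20²≡24, 21²≡18, 22²≡14, 23²≡12 (mod 47).
So the quadratic residues mod 47 are {1, 2, 3, 4, 6, 7, 8, 9, 12, 14, 16, 17, 18, 21, 24, 25, 27, 28, 32, 34, 36, 37, 42}.

1 2 3 4 6 7 8 9 12 14 16 17 18 21 24 25 27 28 32 34 36 37 42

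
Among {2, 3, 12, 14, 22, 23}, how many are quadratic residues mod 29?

(2/29) = -1 → non-residue.
(3/29) = -1 → non-residue.
(12/29) = -1 → non-residue.
(14/29) = -1 → non-residue.
(22/29) = +1 → QR.
(23/29) = +1 → QR.
Total quadratic residues among the 6: 2.

2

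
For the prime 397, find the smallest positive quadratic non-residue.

(2/397) = −1, so 2 is the smallest positive non-residue mod 397.

2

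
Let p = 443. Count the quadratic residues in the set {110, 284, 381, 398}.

2

(110/443) = -1 → non-residue.
(284/443) = +1 → QR.
(381/443) = -1 → non-residue.
(398/443) = +1 → QR.
Total quadratic residues among the 4: 2.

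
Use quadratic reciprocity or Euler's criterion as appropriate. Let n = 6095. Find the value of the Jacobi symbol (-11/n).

1

First reduce: -11 ≡ 6084 (mod 6095).
Pull out 2^2: since 6095 ≡ 7 (mod 8), (2/6095) = +1, so (2/6095)^2 = +1.
Reciprocity: 1521 ≡ 1 and 6095 ≡ 3 (mod 4), so (1521/6095) = +(6095/1521).
Reduce top mod 1521: now compute (11/1521).
Reciprocity: 11 ≡ 3 and 1521 ≡ 1 (mod 4), so (11/1521) = +(1521/11).
Reduce top mod 11: now compute (3/11).
Reciprocity: 3 ≡ 3 and 11 ≡ 3 (mod 4), so (3/11) = −(11/3).
Reduce top mod 3: now compute (2/3).
Pull out 2: since 3 ≡ 3 (mod 8), (2/3) = -1.
Reached (1/3) = 1. Collecting the sign flips along the way, the symbol is +1.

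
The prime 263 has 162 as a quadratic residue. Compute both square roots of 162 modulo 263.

Since 263 ≡ 3 (mod 4), a square root of 162 is 162^((263+1)/4) = 162^66 mod 263.
Repeated squaring: 162^2≡207, 162^4≡243, 162^8≡137, 162^16≡96, 162^32≡11, 162^64≡121 (mod 263).
162^66 = 162^(64+2) ≡ 62 (mod 263).
Check: 62² = 3844 ≡ 162 (mod 263). The two roots are 62 and 201.

62, 201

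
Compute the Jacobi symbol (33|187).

Reciprocity: 33 ≡ 1 and 187 ≡ 3 (mod 4), so (33/187) = +(187/33).
Reduce top mod 33: now compute (22/33).
Pull out 2: since 33 ≡ 1 (mod 8), (2/33) = +1.
Reciprocity: 11 ≡ 3 and 33 ≡ 1 (mod 4), so (11/33) = +(33/11).
Reduce top mod 11: now compute (0/11).
Top reduces to 0: gcd > 1, so the symbol is 0.

0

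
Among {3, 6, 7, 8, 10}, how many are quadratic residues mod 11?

1

(3/11) = +1 → QR.
(6/11) = -1 → non-residue.
(7/11) = -1 → non-residue.
(8/11) = -1 → non-residue.
(10/11) = -1 → non-residue.
Total quadratic residues among the 5: 1.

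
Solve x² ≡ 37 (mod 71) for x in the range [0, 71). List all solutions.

26, 45

Since 71 ≡ 3 (mod 4), a square root of 37 is 37^((71+1)/4) = 37^18 mod 71.
Repeated squaring: 37^2≡20, 37^4≡45, 37^8≡37, 37^16≡20 (mod 71).
37^18 = 37^(16+2) ≡ 45 (mod 71).
Check: 45² = 2025 ≡ 37 (mod 71). The two roots are 26 and 45.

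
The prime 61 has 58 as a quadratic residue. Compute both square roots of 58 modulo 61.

27, 34

61 ≡ 1 (mod 4), so we find a root by search.
Trying successive values, 27² = 729 ≡ 58 (mod 61). The other root is 61 − 27 = 34.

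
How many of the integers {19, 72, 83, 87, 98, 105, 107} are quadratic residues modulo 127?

(19/127) = +1 → QR.
(72/127) = +1 → QR.
(83/127) = -1 → non-residue.
(87/127) = +1 → QR.
(98/127) = +1 → QR.
(105/127) = -1 → non-residue.
(107/127) = +1 → QR.
Total quadratic residues among the 7: 5.

5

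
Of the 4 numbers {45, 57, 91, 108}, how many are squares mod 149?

(45/149) = +1 → QR.
(57/149) = -1 → non-residue.
(91/149) = -1 → non-residue.
(108/149) = -1 → non-residue.
Total quadratic residues among the 4: 1.

1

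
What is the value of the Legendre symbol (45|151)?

Reciprocity: 45 ≡ 1 and 151 ≡ 3 (mod 4), so (45/151) = +(151/45).
Reduce top mod 45: now compute (16/45).
Pull out 2^4: since 45 ≡ 5 (mod 8), (2/45) = -1, so (2/45)^4 = +1.
Reached (1/45) = 1. Collecting the sign flips along the way, the symbol is +1.

1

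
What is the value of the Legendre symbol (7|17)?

-1

Reciprocity: 7 ≡ 3 and 17 ≡ 1 (mod 4), so (7/17) = +(17/7).
Reduce top mod 7: now compute (3/7).
Reciprocity: 3 ≡ 3 and 7 ≡ 3 (mod 4), so (3/7) = −(7/3).
Reduce top mod 3: now compute (1/3).
Reached (1/3) = 1. Collecting the sign flips along the way, the symbol is -1.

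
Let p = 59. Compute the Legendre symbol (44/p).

-1

Euler's criterion: (44/59) ≡ 44^29 (mod 59).
44^2 ≡ 48 (mod 59)
44^4 ≡ 3 (mod 59)
44^8 ≡ 9 (mod 59)
44^16 ≡ 22 (mod 59)
44^29 = 44^(16+8+4+1) ≡ 58 (mod 59).
Result is 58 ≡ −1, so (44/59) = −1.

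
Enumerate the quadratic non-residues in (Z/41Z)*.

3, 6, 7, 11, 12, 13, 14, 15, 17, 19, 22, 24, 26, 27, 28, 29, 30, 34, 35, 38

Square k = 1,…,20 (k and 41−k give the same square):
1²=1, 2²=4, 3²=9, 4²=16, 5²=25, 6²=36, 7²≡8, 8²≡23, 9²≡40, 10²≡18, 11²≡39, 12²≡21, 13²≡5, 14²≡32, 15²≡20, 16²≡10, 17²≡2, 18²≡37, 19²≡33, 20²≡31 (mod 41).
The residues are {1, 2, 4, 5, 8, 9, 10, 16, 18, 20, 21, 23, 25, 31, 32, 33, 36, 37, 39, 40}; the non-residues are the remaining 20 nonzero classes.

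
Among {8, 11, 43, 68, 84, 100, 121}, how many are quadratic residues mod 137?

5

(8/137) = +1 → QR.
(11/137) = +1 → QR.
(43/137) = -1 → non-residue.
(68/137) = +1 → QR.
(84/137) = -1 → non-residue.
(100/137) = +1 → QR.
(121/137) = +1 → QR.
Total quadratic residues among the 7: 5.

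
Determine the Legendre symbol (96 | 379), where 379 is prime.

1

Euler's criterion: (96/379) ≡ 96^189 (mod 379).
96^2 ≡ 120 (mod 379)
96^4 ≡ 377 (mod 379)
96^8 ≡ 4 (mod 379)
96^16 ≡ 16 (mod 379)
96^32 ≡ 256 (mod 379)
96^64 ≡ 348 (mod 379)
96^128 ≡ 203 (mod 379)
96^189 = 96^(128+32+16+8+4+1) ≡ 1 (mod 379).
Result is 1, so (96/379) = 1.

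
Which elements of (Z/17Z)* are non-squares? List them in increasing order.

3 5 6 7 10 11 12 14

Square k = 1,…,8 (k and 17−k give the same square):
1²=1, 2²=4, 3²=9, 4²=16, 5²≡8, 6²≡2, 7²≡15, 8²≡13 (mod 17).
The residues are {1, 2, 4, 8, 9, 13, 15, 16}; the non-residues are the remaining 8 nonzero classes.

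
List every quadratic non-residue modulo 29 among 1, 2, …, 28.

Square k = 1,…,14 (k and 29−k give the same square):
1²=1, 2²=4, 3²=9, 4²=16, 5²=25, 6²≡7, 7²≡20, 8²≡6, 9²≡23, 10²≡13, 11²≡5, 12²≡28, 13²≡24, 14²≡22 (mod 29).
The residues are {1, 4, 5, 6, 7, 9, 13, 16, 20, 22, 23, 24, 25, 28}; the non-residues are the remaining 14 nonzero classes.

2, 3, 8, 10, 11, 12, 14, 15, 17, 18, 19, 21, 26, 27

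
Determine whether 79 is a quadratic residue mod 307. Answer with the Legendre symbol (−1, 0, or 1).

1

Reciprocity: 79 ≡ 3 and 307 ≡ 3 (mod 4), so (79/307) = −(307/79).
Reduce top mod 79: now compute (70/79).
Pull out 2: since 79 ≡ 7 (mod 8), (2/79) = +1.
Reciprocity: 35 ≡ 3 and 79 ≡ 3 (mod 4), so (35/79) = −(79/35).
Reduce top mod 35: now compute (9/35).
Reciprocity: 9 ≡ 1 and 35 ≡ 3 (mod 4), so (9/35) = +(35/9).
Reduce top mod 9: now compute (8/9).
Pull out 2^3: since 9 ≡ 1 (mod 8), (2/9) = +1, so (2/9)^3 = +1.
Reached (1/9) = 1. Collecting the sign flips along the way, the symbol is +1.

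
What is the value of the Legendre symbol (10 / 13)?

1

Euler's criterion: (10/13) ≡ 10^6 (mod 13).
10^2 ≡ 9 (mod 13)
10^4 ≡ 3 (mod 13)
10^6 = 10^(4+2) ≡ 1 (mod 13).
Result is 1, so (10/13) = 1.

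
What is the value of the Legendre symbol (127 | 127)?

First reduce: 127 ≡ 0 (mod 127).
Top reduces to 0: gcd > 1, so the symbol is 0.

0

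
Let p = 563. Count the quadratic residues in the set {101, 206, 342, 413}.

2

(101/563) = +1 → QR.
(206/563) = -1 → non-residue.
(342/563) = -1 → non-residue.
(413/563) = +1 → QR.
Total quadratic residues among the 4: 2.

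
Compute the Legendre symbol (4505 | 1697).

First reduce: 4505 ≡ 1111 (mod 1697).
Reciprocity: 1111 ≡ 3 and 1697 ≡ 1 (mod 4), so (1111/1697) = +(1697/1111).
Reduce top mod 1111: now compute (586/1111).
Pull out 2: since 1111 ≡ 7 (mod 8), (2/1111) = +1.
Reciprocity: 293 ≡ 1 and 1111 ≡ 3 (mod 4), so (293/1111) = +(1111/293).
Reduce top mod 293: now compute (232/293).
Pull out 2^3: since 293 ≡ 5 (mod 8), (2/293) = -1, so (2/293)^3 = -1.
Reciprocity: 29 ≡ 1 and 293 ≡ 1 (mod 4), so (29/293) = +(293/29).
Reduce top mod 29: now compute (3/29).
Reciprocity: 3 ≡ 3 and 29 ≡ 1 (mod 4), so (3/29) = +(29/3).
Reduce top mod 3: now compute (2/3).
Pull out 2: since 3 ≡ 3 (mod 8), (2/3) = -1.
Reached (1/3) = 1. Collecting the sign flips along the way, the symbol is +1.

1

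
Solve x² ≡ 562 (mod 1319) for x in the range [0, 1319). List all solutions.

Since 1319 ≡ 3 (mod 4), a square root of 562 is 562^((1319+1)/4) = 562^330 mod 1319.
Repeated squaring: 562^2≡603, 562^4≡884, 562^8≡608, 562^16≡344, 562^32≡945, 562^64≡62, 562^128≡1206, 562^256≡898 (mod 1319).
562^330 = 562^(256+64+8+2) ≡ 1023 (mod 1319).
Check: 1023² = 1046529 ≡ 562 (mod 1319). The two roots are 296 and 1023.

296, 1023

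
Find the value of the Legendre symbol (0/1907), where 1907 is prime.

0

Top reduces to 0: gcd > 1, so the symbol is 0.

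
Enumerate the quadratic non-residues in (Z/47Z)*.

5,10,11,13,15,19,20,22,23,26,29,30,31,33,35,38,39,40,41,43,44,45,46

Square k = 1,…,23 (k and 47−k give the same square):
1²=1, 2²=4, 3²=9, 4²=16, 5²=25, 6²=36, 7²≡2, 8²≡17, 9²≡34, 10²≡6, 11²≡27, 12²≡3, 13²≡28, 14²≡8, 15²≡37, 16²≡21, 17²≡7, 18²≡42, 19²≡32, 20²≡24, 21²≡18, 22²≡14, 23²≡12 (mod 47).
The residues are {1, 2, 3, 4, 6, 7, 8, 9, 12, 14, 16, 17, 18, 21, 24, 25, 27, 28, 32, 34, 36, 37, 42}; the non-residues are the remaining 23 nonzero classes.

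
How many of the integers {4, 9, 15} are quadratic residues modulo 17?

3

(4/17) = +1 → QR.
(9/17) = +1 → QR.
(15/17) = +1 → QR.
Total quadratic residues among the 3: 3.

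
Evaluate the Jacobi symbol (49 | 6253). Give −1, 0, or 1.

Reciprocity: 49 ≡ 1 and 6253 ≡ 1 (mod 4), so (49/6253) = +(6253/49).
Reduce top mod 49: now compute (30/49).
Pull out 2: since 49 ≡ 1 (mod 8), (2/49) = +1.
Reciprocity: 15 ≡ 3 and 49 ≡ 1 (mod 4), so (15/49) = +(49/15).
Reduce top mod 15: now compute (4/15).
Pull out 2^2: since 15 ≡ 7 (mod 8), (2/15) = +1, so (2/15)^2 = +1.
Reached (1/15) = 1. Collecting the sign flips along the way, the symbol is +1.

1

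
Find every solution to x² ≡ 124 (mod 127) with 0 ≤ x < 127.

Since 127 ≡ 3 (mod 4), a square root of 124 is 124^((127+1)/4) = 124^32 mod 127.
Repeated squaring: 124^2≡9, 124^4≡81, 124^8≡84, 124^16≡71, 124^32≡88 (mod 127).
124^32 = 124^(32) ≡ 88 (mod 127).
Check: 88² = 7744 ≡ 124 (mod 127). The two roots are 39 and 88.

39, 88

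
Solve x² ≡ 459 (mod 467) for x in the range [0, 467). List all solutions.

215, 252

Since 467 ≡ 3 (mod 4), a square root of 459 is 459^((467+1)/4) = 459^117 mod 467.
Repeated squaring: 459^2≡64, 459^4≡360, 459^8≡241, 459^16≡173, 459^32≡41, 459^64≡280 (mod 467).
459^117 = 459^(64+32+16+4+1) ≡ 252 (mod 467).
Check: 252² = 63504 ≡ 459 (mod 467). The two roots are 215 and 252.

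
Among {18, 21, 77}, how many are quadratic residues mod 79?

2

(18/79) = +1 → QR.
(21/79) = +1 → QR.
(77/79) = -1 → non-residue.
Total quadratic residues among the 3: 2.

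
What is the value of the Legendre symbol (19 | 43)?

Reciprocity: 19 ≡ 3 and 43 ≡ 3 (mod 4), so (19/43) = −(43/19).
Reduce top mod 19: now compute (5/19).
Reciprocity: 5 ≡ 1 and 19 ≡ 3 (mod 4), so (5/19) = +(19/5).
Reduce top mod 5: now compute (4/5).
Pull out 2^2: since 5 ≡ 5 (mod 8), (2/5) = -1, so (2/5)^2 = +1.
Reached (1/5) = 1. Collecting the sign flips along the way, the symbol is -1.

-1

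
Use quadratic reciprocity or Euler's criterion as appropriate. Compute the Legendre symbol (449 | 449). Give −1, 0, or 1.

First reduce: 449 ≡ 0 (mod 449).
Top reduces to 0: gcd > 1, so the symbol is 0.

0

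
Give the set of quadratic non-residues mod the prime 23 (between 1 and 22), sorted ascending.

Square k = 1,…,11 (k and 23−k give the same square):
1²=1, 2²=4, 3²=9, 4²=16, 5²≡2, 6²≡13, 7²≡3, 8²≡18, 9²≡12, 10²≡8, 11²≡6 (mod 23).
The residues are {1, 2, 3, 4, 6, 8, 9, 12, 13, 16, 18}; the non-residues are the remaining 11 nonzero classes.

5,7,10,11,14,15,17,19,20,21,22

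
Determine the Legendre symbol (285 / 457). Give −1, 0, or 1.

Reciprocity: 285 ≡ 1 and 457 ≡ 1 (mod 4), so (285/457) = +(457/285).
Reduce top mod 285: now compute (172/285).
Pull out 2^2: since 285 ≡ 5 (mod 8), (2/285) = -1, so (2/285)^2 = +1.
Reciprocity: 43 ≡ 3 and 285 ≡ 1 (mod 4), so (43/285) = +(285/43).
Reduce top mod 43: now compute (27/43).
Reciprocity: 27 ≡ 3 and 43 ≡ 3 (mod 4), so (27/43) = −(43/27).
Reduce top mod 27: now compute (16/27).
Pull out 2^4: since 27 ≡ 3 (mod 8), (2/27) = -1, so (2/27)^4 = +1.
Reached (1/27) = 1. Collecting the sign flips along the way, the symbol is -1.

-1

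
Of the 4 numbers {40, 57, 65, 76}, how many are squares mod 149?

1

(40/149) = -1 → non-residue.
(57/149) = -1 → non-residue.
(65/149) = -1 → non-residue.
(76/149) = +1 → QR.
Total quadratic residues among the 4: 1.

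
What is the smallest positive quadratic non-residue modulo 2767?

3

(2/2767) = +1, so 2 is a residue.
(3/2767) = −1, so 3 is the smallest positive non-residue mod 2767.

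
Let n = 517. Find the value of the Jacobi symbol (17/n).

-1

Reciprocity: 17 ≡ 1 and 517 ≡ 1 (mod 4), so (17/517) = +(517/17).
Reduce top mod 17: now compute (7/17).
Reciprocity: 7 ≡ 3 and 17 ≡ 1 (mod 4), so (7/17) = +(17/7).
Reduce top mod 7: now compute (3/7).
Reciprocity: 3 ≡ 3 and 7 ≡ 3 (mod 4), so (3/7) = −(7/3).
Reduce top mod 3: now compute (1/3).
Reached (1/3) = 1. Collecting the sign flips along the way, the symbol is -1.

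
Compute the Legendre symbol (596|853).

-1

Pull out 2^2: since 853 ≡ 5 (mod 8), (2/853) = -1, so (2/853)^2 = +1.
Reciprocity: 149 ≡ 1 and 853 ≡ 1 (mod 4), so (149/853) = +(853/149).
Reduce top mod 149: now compute (108/149).
Pull out 2^2: since 149 ≡ 5 (mod 8), (2/149) = -1, so (2/149)^2 = +1.
Reciprocity: 27 ≡ 3 and 149 ≡ 1 (mod 4), so (27/149) = +(149/27).
Reduce top mod 27: now compute (14/27).
Pull out 2: since 27 ≡ 3 (mod 8), (2/27) = -1.
Reciprocity: 7 ≡ 3 and 27 ≡ 3 (mod 4), so (7/27) = −(27/7).
Reduce top mod 7: now compute (6/7).
Pull out 2: since 7 ≡ 7 (mod 8), (2/7) = +1.
Reciprocity: 3 ≡ 3 and 7 ≡ 3 (mod 4), so (3/7) = −(7/3).
Reduce top mod 3: now compute (1/3).
Reached (1/3) = 1. Collecting the sign flips along the way, the symbol is -1.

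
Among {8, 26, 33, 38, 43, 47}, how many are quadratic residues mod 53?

3

(8/53) = -1 → non-residue.
(26/53) = -1 → non-residue.
(33/53) = -1 → non-residue.
(38/53) = +1 → QR.
(43/53) = +1 → QR.
(47/53) = +1 → QR.
Total quadratic residues among the 6: 3.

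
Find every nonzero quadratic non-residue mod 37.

Square k = 1,…,18 (k and 37−k give the same square):
1²=1, 2²=4, 3²=9, 4²=16, 5²=25, 6²=36, 7²≡12, 8²≡27, 9²≡7, 10²≡26, 11²≡10, 12²≡33, 13²≡21, 14²≡11, 15²≡3, 16²≡34, 17²≡30, 18²≡28 (mod 37).
The residues are {1, 3, 4, 7, 9, 10, 11, 12, 16, 21, 25, 26, 27, 28, 30, 33, 34, 36}; the non-residues are the remaining 18 nonzero classes.

2,5,6,8,13,14,15,17,18,19,20,22,23,24,29,31,32,35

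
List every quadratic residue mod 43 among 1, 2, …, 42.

Square k = 1,…,21 (k and 43−k give the same square):
1²=1, 2²=4, 3²=9, 4²=16, 5²=25, 6²=36, 7²≡6, 8²≡21, 9²≡38, 10²≡14, 11²≡35, 12²≡15, 13²≡40, 14²≡24, 15²≡10, 16²≡41, 17²≡31, 18²≡23, 19²≡17, 20²≡13, 21²≡11 (mod 43).
So the quadratic residues mod 43 are {1, 4, 6, 9, 10, 11, 13, 14, 15, 16, 17, 21, 23, 24, 25, 31, 35, 36, 38, 40, 41}.

1 4 6 9 10 11 13 14 15 16 17 21 23 24 25 31 35 36 38 40 41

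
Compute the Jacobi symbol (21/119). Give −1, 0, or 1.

Reciprocity: 21 ≡ 1 and 119 ≡ 3 (mod 4), so (21/119) = +(119/21).
Reduce top mod 21: now compute (14/21).
Pull out 2: since 21 ≡ 5 (mod 8), (2/21) = -1.
Reciprocity: 7 ≡ 3 and 21 ≡ 1 (mod 4), so (7/21) = +(21/7).
Reduce top mod 7: now compute (0/7).
Top reduces to 0: gcd > 1, so the symbol is 0.

0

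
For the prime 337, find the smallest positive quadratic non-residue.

(2/337) = +1, so 2 is a residue.
(3/337) = +1, so 3 is a residue.
(4/337) = +1, so 4 is a residue.
(5/337) = −1, so 5 is the smallest positive non-residue mod 337.

5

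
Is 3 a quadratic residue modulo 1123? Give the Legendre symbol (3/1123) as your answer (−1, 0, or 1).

-1

Euler's criterion: (3/1123) ≡ 3^561 (mod 1123).
3^2 ≡ 9 (mod 1123)
3^4 ≡ 81 (mod 1123)
3^8 ≡ 946 (mod 1123)
3^16 ≡ 1008 (mod 1123)
3^32 ≡ 872 (mod 1123)
3^64 ≡ 113 (mod 1123)
3^128 ≡ 416 (mod 1123)
3^256 ≡ 114 (mod 1123)
3^512 ≡ 643 (mod 1123)
3^561 = 3^(512+32+16+1) ≡ 1122 (mod 1123).
Result is 1122 ≡ −1, so (3/1123) = −1.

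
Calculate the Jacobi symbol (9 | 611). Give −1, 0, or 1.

Reciprocity: 9 ≡ 1 and 611 ≡ 3 (mod 4), so (9/611) = +(611/9).
Reduce top mod 9: now compute (8/9).
Pull out 2^3: since 9 ≡ 1 (mod 8), (2/9) = +1, so (2/9)^3 = +1.
Reached (1/9) = 1. Collecting the sign flips along the way, the symbol is +1.

1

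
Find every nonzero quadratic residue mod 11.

Square k = 1,…,5 (k and 11−k give the same square):
1²=1, 2²=4, 3²=9, 4²≡5, 5²≡3 (mod 11).
So the quadratic residues mod 11 are {1, 3, 4, 5, 9}.

1, 3, 4, 5, 9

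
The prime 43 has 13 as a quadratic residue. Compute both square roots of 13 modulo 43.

Since 43 ≡ 3 (mod 4), a square root of 13 is 13^((43+1)/4) = 13^11 mod 43.
Repeated squaring: 13^2≡40, 13^4≡9, 13^8≡38 (mod 43).
13^11 = 13^(8+2+1) ≡ 23 (mod 43).
Check: 23² = 529 ≡ 13 (mod 43). The two roots are 20 and 23.

20, 23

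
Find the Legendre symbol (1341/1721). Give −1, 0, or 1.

Reciprocity: 1341 ≡ 1 and 1721 ≡ 1 (mod 4), so (1341/1721) = +(1721/1341).
Reduce top mod 1341: now compute (380/1341).
Pull out 2^2: since 1341 ≡ 5 (mod 8), (2/1341) = -1, so (2/1341)^2 = +1.
Reciprocity: 95 ≡ 3 and 1341 ≡ 1 (mod 4), so (95/1341) = +(1341/95).
Reduce top mod 95: now compute (11/95).
Reciprocity: 11 ≡ 3 and 95 ≡ 3 (mod 4), so (11/95) = −(95/11).
Reduce top mod 11: now compute (7/11).
Reciprocity: 7 ≡ 3 and 11 ≡ 3 (mod 4), so (7/11) = −(11/7).
Reduce top mod 7: now compute (4/7).
Pull out 2^2: since 7 ≡ 7 (mod 8), (2/7) = +1, so (2/7)^2 = +1.
Reached (1/7) = 1. Collecting the sign flips along the way, the symbol is +1.

1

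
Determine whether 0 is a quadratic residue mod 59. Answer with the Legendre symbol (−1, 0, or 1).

Top reduces to 0: gcd > 1, so the symbol is 0.

0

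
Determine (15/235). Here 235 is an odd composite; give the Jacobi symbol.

0

Reciprocity: 15 ≡ 3 and 235 ≡ 3 (mod 4), so (15/235) = −(235/15).
Reduce top mod 15: now compute (10/15).
Pull out 2: since 15 ≡ 7 (mod 8), (2/15) = +1.
Reciprocity: 5 ≡ 1 and 15 ≡ 3 (mod 4), so (5/15) = +(15/5).
Reduce top mod 5: now compute (0/5).
Top reduces to 0: gcd > 1, so the symbol is 0.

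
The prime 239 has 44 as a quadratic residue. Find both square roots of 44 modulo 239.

Since 239 ≡ 3 (mod 4), a square root of 44 is 44^((239+1)/4) = 44^60 mod 239.
Repeated squaring: 44^2≡24, 44^4≡98, 44^8≡44, 44^16≡24, 44^32≡98 (mod 239).
44^60 = 44^(32+16+8+4) ≡ 98 (mod 239).
Check: 98² = 9604 ≡ 44 (mod 239). The two roots are 98 and 141.

98, 141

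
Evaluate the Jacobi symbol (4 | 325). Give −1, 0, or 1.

1

Pull out 2^2: since 325 ≡ 5 (mod 8), (2/325) = -1, so (2/325)^2 = +1.
Reached (1/325) = 1. Collecting the sign flips along the way, the symbol is +1.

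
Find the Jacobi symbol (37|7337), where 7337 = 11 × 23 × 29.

1

Reciprocity: 37 ≡ 1 and 7337 ≡ 1 (mod 4), so (37/7337) = +(7337/37).
Reduce top mod 37: now compute (11/37).
Reciprocity: 11 ≡ 3 and 37 ≡ 1 (mod 4), so (11/37) = +(37/11).
Reduce top mod 11: now compute (4/11).
Pull out 2^2: since 11 ≡ 3 (mod 8), (2/11) = -1, so (2/11)^2 = +1.
Reached (1/11) = 1. Collecting the sign flips along the way, the symbol is +1.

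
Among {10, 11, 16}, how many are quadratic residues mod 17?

(10/17) = -1 → non-residue.
(11/17) = -1 → non-residue.
(16/17) = +1 → QR.
Total quadratic residues among the 3: 1.

1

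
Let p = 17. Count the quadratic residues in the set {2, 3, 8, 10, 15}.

3

(2/17) = +1 → QR.
(3/17) = -1 → non-residue.
(8/17) = +1 → QR.
(10/17) = -1 → non-residue.
(15/17) = +1 → QR.
Total quadratic residues among the 5: 3.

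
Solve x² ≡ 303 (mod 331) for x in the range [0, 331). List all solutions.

36, 295

Since 331 ≡ 3 (mod 4), a square root of 303 is 303^((331+1)/4) = 303^83 mod 331.
Repeated squaring: 303^2≡122, 303^4≡320, 303^8≡121, 303^16≡77, 303^32≡302, 303^64≡179 (mod 331).
303^83 = 303^(64+16+2+1) ≡ 36 (mod 331).
Check: 36² = 1296 ≡ 303 (mod 331). The two roots are 36 and 295.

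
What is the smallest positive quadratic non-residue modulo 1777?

(2/1777) = +1, so 2 is a residue.
(3/1777) = +1, so 3 is a residue.
(4/1777) = +1, so 4 is a residue.
(5/1777) = −1, so 5 is the smallest positive non-residue mod 1777.

5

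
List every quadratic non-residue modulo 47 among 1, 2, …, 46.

Square k = 1,…,23 (k and 47−k give the same square):
1²=1, 2²=4, 3²=9, 4²=16, 5²=25, 6²=36, 7²≡2, 8²≡17, 9²≡34, 10²≡6, 11²≡27, 12²≡3, 13²≡28, 14²≡8, 15²≡37, 16²≡21, 17²≡7, 18²≡42, 19²≡32, 20²≡24, 21²≡18, 22²≡14, 23²≡12 (mod 47).
The residues are {1, 2, 3, 4, 6, 7, 8, 9, 12, 14, 16, 17, 18, 21, 24, 25, 27, 28, 32, 34, 36, 37, 42}; the non-residues are the remaining 23 nonzero classes.

5, 10, 11, 13, 15, 19, 20, 22, 23, 26, 29, 30, 31, 33, 35, 38, 39, 40, 41, 43, 44, 45, 46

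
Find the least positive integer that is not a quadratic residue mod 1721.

3

(2/1721) = +1, so 2 is a residue.
(3/1721) = −1, so 3 is the smallest positive non-residue mod 1721.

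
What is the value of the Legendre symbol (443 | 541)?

-1

Reciprocity: 443 ≡ 3 and 541 ≡ 1 (mod 4), so (443/541) = +(541/443).
Reduce top mod 443: now compute (98/443).
Pull out 2: since 443 ≡ 3 (mod 8), (2/443) = -1.
Reciprocity: 49 ≡ 1 and 443 ≡ 3 (mod 4), so (49/443) = +(443/49).
Reduce top mod 49: now compute (2/49).
Pull out 2: since 49 ≡ 1 (mod 8), (2/49) = +1.
Reached (1/49) = 1. Collecting the sign flips along the way, the symbol is -1.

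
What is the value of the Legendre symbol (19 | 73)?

Reciprocity: 19 ≡ 3 and 73 ≡ 1 (mod 4), so (19/73) = +(73/19).
Reduce top mod 19: now compute (16/19).
Pull out 2^4: since 19 ≡ 3 (mod 8), (2/19) = -1, so (2/19)^4 = +1.
Reached (1/19) = 1. Collecting the sign flips along the way, the symbol is +1.

1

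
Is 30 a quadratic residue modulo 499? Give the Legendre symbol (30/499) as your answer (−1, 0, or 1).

Pull out 2: since 499 ≡ 3 (mod 8), (2/499) = -1.
Reciprocity: 15 ≡ 3 and 499 ≡ 3 (mod 4), so (15/499) = −(499/15).
Reduce top mod 15: now compute (4/15).
Pull out 2^2: since 15 ≡ 7 (mod 8), (2/15) = +1, so (2/15)^2 = +1.
Reached (1/15) = 1. Collecting the sign flips along the way, the symbol is +1.

1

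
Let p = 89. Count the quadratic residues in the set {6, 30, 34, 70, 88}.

2

(6/89) = -1 → non-residue.
(30/89) = -1 → non-residue.
(34/89) = +1 → QR.
(70/89) = -1 → non-residue.
(88/89) = +1 → QR.
Total quadratic residues among the 5: 2.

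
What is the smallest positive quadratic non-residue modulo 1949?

(2/1949) = −1, so 2 is the smallest positive non-residue mod 1949.

2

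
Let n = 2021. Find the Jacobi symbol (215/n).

0

Reciprocity: 215 ≡ 3 and 2021 ≡ 1 (mod 4), so (215/2021) = +(2021/215).
Reduce top mod 215: now compute (86/215).
Pull out 2: since 215 ≡ 7 (mod 8), (2/215) = +1.
Reciprocity: 43 ≡ 3 and 215 ≡ 3 (mod 4), so (43/215) = −(215/43).
Reduce top mod 43: now compute (0/43).
Top reduces to 0: gcd > 1, so the symbol is 0.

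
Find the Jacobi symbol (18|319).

1

Pull out 2: since 319 ≡ 7 (mod 8), (2/319) = +1.
Reciprocity: 9 ≡ 1 and 319 ≡ 3 (mod 4), so (9/319) = +(319/9).
Reduce top mod 9: now compute (4/9).
Pull out 2^2: since 9 ≡ 1 (mod 8), (2/9) = +1, so (2/9)^2 = +1.
Reached (1/9) = 1. Collecting the sign flips along the way, the symbol is +1.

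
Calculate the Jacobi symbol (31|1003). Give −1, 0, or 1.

Reciprocity: 31 ≡ 3 and 1003 ≡ 3 (mod 4), so (31/1003) = −(1003/31).
Reduce top mod 31: now compute (11/31).
Reciprocity: 11 ≡ 3 and 31 ≡ 3 (mod 4), so (11/31) = −(31/11).
Reduce top mod 11: now compute (9/11).
Reciprocity: 9 ≡ 1 and 11 ≡ 3 (mod 4), so (9/11) = +(11/9).
Reduce top mod 9: now compute (2/9).
Pull out 2: since 9 ≡ 1 (mod 8), (2/9) = +1.
Reached (1/9) = 1. Collecting the sign flips along the way, the symbol is +1.

1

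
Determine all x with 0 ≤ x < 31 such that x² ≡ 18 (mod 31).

Since 31 ≡ 3 (mod 4), a square root of 18 is 18^((31+1)/4) = 18^8 mod 31.
Repeated squaring: 18^2≡14, 18^4≡10, 18^8≡7 (mod 31).
18^8 = 18^(8) ≡ 7 (mod 31).
Check: 7² = 49 ≡ 18 (mod 31). The two roots are 7 and 24.

7, 24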